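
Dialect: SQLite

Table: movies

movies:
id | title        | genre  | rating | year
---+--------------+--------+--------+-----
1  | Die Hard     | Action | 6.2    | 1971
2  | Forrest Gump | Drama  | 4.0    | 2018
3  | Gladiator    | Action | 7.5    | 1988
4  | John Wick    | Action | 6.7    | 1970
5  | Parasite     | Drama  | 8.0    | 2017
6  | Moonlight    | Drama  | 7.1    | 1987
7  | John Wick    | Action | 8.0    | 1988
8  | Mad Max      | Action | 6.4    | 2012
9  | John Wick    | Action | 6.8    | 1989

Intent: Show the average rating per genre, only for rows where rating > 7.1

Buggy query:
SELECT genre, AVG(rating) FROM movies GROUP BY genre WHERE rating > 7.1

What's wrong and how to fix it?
Bug: WHERE cannot follow GROUP BY

Fix: Place WHERE between FROM and GROUP BY

Corrected query:
SELECT genre, AVG(rating) FROM movies WHERE rating > 7.1 GROUP BY genre

Result:
genre  | AVG(rating)
-------+------------
Action | 7.75       
Drama  | 8          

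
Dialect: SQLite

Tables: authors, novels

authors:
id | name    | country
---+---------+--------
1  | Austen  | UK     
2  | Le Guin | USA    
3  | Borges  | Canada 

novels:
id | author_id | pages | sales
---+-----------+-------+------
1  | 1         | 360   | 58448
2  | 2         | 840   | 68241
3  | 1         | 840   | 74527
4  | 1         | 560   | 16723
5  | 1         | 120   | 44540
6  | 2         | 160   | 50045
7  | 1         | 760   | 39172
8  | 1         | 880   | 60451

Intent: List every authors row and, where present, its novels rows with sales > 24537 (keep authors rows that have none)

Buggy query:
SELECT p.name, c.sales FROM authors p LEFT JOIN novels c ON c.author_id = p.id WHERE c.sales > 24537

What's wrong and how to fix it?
Bug: Filtering c.sales in WHERE discards the NULL rows produced by LEFT JOIN, turning it into an inner join

Fix: Move the right-table condition into the ON clause so unmatched parents are kept

Corrected query:
SELECT p.name, c.sales FROM authors p LEFT JOIN novels c ON c.author_id = p.id AND c.sales > 24537

Result:
name    | sales
--------+------
Austen  | 39172
Austen  | 44540
Austen  | 58448
Austen  | 60451
Austen  | 74527
Le Guin | 50045
Le Guin | 68241
Borges  | NULL 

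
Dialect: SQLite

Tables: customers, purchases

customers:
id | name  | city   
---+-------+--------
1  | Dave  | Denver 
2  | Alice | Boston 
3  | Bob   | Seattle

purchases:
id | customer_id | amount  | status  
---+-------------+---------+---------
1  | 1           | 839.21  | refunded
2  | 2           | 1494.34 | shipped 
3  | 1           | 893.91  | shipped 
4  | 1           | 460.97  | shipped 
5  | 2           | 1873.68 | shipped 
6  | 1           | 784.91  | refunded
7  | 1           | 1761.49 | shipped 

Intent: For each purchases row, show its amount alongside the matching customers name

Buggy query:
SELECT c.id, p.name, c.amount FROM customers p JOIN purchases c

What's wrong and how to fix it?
Bug: JOIN with no ON clause produces a cartesian product; every purchases row pairs with every customers row

Fix: Add ON c.customer_id = p.id to the JOIN

Corrected query:
SELECT c.id, p.name, c.amount FROM customers p JOIN purchases c ON c.customer_id = p.id

Result:
id | name  | amount 
---+-------+--------
1  | Dave  | 839.21 
2  | Alice | 1494.34
3  | Dave  | 893.91 
4  | Dave  | 460.97 
5  | Alice | 1873.68
6  | Dave  | 784.91 
7  | Dave  | 1761.49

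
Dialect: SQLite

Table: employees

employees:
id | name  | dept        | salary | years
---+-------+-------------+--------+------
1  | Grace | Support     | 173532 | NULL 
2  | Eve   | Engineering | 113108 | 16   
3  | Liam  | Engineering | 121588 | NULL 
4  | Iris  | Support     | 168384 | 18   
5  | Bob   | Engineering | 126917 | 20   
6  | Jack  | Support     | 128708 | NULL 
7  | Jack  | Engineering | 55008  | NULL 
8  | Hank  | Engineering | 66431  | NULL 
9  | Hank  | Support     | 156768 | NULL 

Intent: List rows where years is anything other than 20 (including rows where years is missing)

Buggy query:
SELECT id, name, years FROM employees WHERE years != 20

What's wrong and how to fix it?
Bug: Inequality against NULL is unknown, not true; rows with NULL are dropped

Fix: Handle NULL separately with IS NULL alongside the inequality

Corrected query:
SELECT id, name, years FROM employees WHERE years != 20 OR years IS NULL

Result:
id | name  | years
---+-------+------
1  | Grace | NULL 
2  | Eve   | 16   
3  | Liam  | NULL 
4  | Iris  | 18   
6  | Jack  | NULL 
7  | Jack  | NULL 
8  | Hank  | NULL 
9  | Hank  | NULL 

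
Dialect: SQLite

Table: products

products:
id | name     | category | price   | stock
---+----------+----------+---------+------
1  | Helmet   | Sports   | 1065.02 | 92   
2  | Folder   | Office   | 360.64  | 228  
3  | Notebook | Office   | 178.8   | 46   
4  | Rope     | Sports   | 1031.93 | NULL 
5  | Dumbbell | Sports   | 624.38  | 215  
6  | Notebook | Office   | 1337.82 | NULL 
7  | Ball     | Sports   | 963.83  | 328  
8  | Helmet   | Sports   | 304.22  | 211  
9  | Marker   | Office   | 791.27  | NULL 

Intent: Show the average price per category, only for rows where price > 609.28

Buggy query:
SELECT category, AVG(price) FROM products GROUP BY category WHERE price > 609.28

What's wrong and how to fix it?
Bug: Row-level WHERE must come before GROUP BY in the clause order

Fix: Place WHERE between FROM and GROUP BY

Corrected query:
SELECT category, AVG(price) FROM products WHERE price > 609.28 GROUP BY category

Result:
category | AVG(price)
---------+-----------
Office   | 1064.545  
Sports   | 921.29    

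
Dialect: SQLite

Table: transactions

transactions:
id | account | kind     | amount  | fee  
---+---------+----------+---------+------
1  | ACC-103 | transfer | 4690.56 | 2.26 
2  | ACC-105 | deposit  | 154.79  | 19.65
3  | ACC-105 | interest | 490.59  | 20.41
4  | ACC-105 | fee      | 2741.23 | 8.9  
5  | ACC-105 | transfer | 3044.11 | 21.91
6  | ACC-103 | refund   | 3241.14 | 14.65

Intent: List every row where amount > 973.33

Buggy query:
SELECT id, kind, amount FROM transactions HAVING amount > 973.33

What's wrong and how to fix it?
Bug: This is a non-aggregate query (no GROUP BY, no aggregates), so in SQLite the HAVING clause is invalid here; a row-level condition belongs in WHERE

Fix: Use WHERE for row-level filtering

Corrected query:
SELECT id, kind, amount FROM transactions WHERE amount > 973.33

Result:
id | kind     | amount 
---+----------+--------
1  | transfer | 4690.56
4  | fee      | 2741.23
5  | transfer | 3044.11
6  | refund   | 3241.14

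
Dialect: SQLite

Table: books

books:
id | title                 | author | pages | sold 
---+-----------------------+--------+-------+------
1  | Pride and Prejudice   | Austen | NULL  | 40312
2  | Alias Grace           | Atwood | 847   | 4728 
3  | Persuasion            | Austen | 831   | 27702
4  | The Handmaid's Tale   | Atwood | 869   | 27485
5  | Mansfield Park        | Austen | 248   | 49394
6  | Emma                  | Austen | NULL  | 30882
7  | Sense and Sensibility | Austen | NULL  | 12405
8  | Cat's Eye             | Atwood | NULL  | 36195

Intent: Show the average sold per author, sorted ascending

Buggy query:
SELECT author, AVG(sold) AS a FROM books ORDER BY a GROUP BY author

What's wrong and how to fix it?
Bug: ORDER BY appears before GROUP BY; SQL clause order requires GROUP BY first

Fix: Move ORDER BY to the end, after GROUP BY

Corrected query:
SELECT author, AVG(sold) AS a FROM books GROUP BY author ORDER BY a

Result:
author | a           
-------+-------------
Atwood | 22802.666667
Austen | 32139       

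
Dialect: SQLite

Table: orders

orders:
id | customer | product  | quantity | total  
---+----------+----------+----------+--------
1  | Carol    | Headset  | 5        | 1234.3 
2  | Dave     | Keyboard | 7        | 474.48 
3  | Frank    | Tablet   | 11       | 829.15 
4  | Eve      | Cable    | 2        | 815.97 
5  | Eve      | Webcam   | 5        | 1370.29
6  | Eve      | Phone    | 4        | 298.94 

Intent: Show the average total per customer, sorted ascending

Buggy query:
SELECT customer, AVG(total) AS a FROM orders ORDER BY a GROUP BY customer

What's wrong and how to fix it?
Bug: GROUP BY must precede ORDER BY

Fix: Move ORDER BY to the end, after GROUP BY

Corrected query:
SELECT customer, AVG(total) AS a FROM orders GROUP BY customer ORDER BY a

Result:
customer | a     
---------+-------
Dave     | 474.48
Eve      | 828.4 
Frank    | 829.15
Carol    | 1234.3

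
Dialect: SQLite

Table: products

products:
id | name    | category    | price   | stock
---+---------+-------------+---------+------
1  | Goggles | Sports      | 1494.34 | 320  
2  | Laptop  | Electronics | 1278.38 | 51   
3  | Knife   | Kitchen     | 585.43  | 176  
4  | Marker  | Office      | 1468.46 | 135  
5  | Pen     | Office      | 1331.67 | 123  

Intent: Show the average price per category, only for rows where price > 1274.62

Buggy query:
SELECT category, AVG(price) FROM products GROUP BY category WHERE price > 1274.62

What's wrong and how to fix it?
Bug: Row-level WHERE must come before GROUP BY in the clause order

Fix: Place WHERE between FROM and GROUP BY

Corrected query:
SELECT category, AVG(price) FROM products WHERE price > 1274.62 GROUP BY category

Result:
category    | AVG(price)
------------+-----------
Electronics | 1278.38   
Office      | 1400.065  
Sports      | 1494.34   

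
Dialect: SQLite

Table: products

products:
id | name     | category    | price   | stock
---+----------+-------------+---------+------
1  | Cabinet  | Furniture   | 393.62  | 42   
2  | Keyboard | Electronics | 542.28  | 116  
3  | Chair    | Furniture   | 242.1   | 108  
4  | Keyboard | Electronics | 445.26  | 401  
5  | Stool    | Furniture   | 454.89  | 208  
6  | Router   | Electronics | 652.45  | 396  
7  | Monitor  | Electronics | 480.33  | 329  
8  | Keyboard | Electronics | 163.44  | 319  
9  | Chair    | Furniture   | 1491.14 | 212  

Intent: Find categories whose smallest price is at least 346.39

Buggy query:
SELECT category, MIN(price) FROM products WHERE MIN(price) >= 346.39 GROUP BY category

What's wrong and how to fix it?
Bug: MIN() in WHERE is a misuse of aggregate

Fix: Replace WHERE with HAVING after the GROUP BY

Corrected query:
SELECT category, MIN(price) FROM products GROUP BY category HAVING MIN(price) >= 346.39

Result:
(no rows)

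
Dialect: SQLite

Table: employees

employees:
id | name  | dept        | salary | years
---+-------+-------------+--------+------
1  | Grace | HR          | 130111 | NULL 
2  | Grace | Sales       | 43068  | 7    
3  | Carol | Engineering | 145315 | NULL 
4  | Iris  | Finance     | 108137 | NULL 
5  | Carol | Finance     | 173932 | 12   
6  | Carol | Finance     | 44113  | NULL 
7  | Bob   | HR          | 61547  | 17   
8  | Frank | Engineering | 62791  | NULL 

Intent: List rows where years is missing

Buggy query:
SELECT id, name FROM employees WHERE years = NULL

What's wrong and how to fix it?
Bug: '= NULL' is always unknown in SQL three-valued logic, so no rows match

Fix: Replace '= NULL' with 'IS NULL'

Corrected query:
SELECT id, name FROM employees WHERE years IS NULL

Result:
id | name 
---+------
1  | Grace
3  | Carol
4  | Iris 
6  | Carol
8  | Frank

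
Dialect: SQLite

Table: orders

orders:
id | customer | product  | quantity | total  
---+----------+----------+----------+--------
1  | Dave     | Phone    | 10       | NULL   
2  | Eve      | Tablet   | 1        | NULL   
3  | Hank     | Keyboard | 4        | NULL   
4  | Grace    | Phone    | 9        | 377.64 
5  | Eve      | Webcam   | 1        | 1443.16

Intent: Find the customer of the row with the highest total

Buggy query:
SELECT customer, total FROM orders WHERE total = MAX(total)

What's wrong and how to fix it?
Bug: MAX(total) is an aggregate and cannot be used directly in WHERE

Fix: Wrap MAX in a scalar subquery so WHERE compares against a single value

Corrected query:
SELECT customer, total FROM orders WHERE total = (SELECT MAX(total) FROM orders)

Result:
customer | total  
---------+--------
Eve      | 1443.16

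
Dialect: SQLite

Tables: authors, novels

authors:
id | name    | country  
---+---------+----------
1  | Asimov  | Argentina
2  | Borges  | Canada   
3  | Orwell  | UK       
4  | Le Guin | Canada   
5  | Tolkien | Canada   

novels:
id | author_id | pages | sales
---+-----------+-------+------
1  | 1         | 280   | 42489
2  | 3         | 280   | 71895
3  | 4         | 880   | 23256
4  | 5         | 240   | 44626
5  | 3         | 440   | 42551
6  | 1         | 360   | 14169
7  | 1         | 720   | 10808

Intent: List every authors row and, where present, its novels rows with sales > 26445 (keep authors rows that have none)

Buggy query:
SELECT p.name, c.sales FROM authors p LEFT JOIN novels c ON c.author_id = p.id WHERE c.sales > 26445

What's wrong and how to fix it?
Bug: Filtering c.sales in WHERE discards the NULL rows produced by LEFT JOIN, turning it into an inner join

Fix: Put 'c.sales > 26445' in the JOIN's ON clause instead of WHERE

Corrected query:
SELECT p.name, c.sales FROM authors p LEFT JOIN novels c ON c.author_id = p.id AND c.sales > 26445

Result:
name    | sales
--------+------
Asimov  | 42489
Borges  | NULL 
Orwell  | 42551
Orwell  | 71895
Le Guin | NULL 
Tolkien | 44626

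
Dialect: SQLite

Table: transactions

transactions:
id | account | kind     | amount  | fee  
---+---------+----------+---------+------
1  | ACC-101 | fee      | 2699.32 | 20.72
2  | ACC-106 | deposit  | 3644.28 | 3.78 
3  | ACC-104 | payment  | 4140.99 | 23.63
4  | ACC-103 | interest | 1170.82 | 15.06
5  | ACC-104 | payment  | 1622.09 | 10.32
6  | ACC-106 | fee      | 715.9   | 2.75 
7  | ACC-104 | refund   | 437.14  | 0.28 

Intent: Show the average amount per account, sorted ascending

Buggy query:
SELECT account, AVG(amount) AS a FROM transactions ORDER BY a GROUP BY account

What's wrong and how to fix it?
Bug: ORDER BY appears before GROUP BY; SQL clause order requires GROUP BY first

Fix: Reorder: SELECT … FROM … GROUP BY … ORDER BY …

Corrected query:
SELECT account, AVG(amount) AS a FROM transactions GROUP BY account ORDER BY a

Result:
account | a      
--------+--------
ACC-103 | 1170.82
ACC-104 | 2066.74
ACC-106 | 2180.09
ACC-101 | 2699.32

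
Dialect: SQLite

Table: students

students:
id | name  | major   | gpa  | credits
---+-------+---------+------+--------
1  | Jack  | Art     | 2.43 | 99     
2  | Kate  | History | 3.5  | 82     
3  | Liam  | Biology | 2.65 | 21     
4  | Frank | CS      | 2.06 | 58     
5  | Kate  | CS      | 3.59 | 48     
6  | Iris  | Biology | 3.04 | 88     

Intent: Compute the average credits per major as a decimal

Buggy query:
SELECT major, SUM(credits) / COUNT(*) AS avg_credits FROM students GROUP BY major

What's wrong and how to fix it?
Bug: SUM(credits) and COUNT(*) are both integers; the division truncates the fractional part

Fix: Multiply by 1.0 (or CAST to REAL) to force floating-point division

Corrected query:
SELECT major, SUM(credits) * 1.0 / COUNT(*) AS avg_credits FROM students GROUP BY major

Result:
major   | avg_credits
--------+------------
Art     | 99         
Biology | 54.5       
CS      | 53         
History | 82         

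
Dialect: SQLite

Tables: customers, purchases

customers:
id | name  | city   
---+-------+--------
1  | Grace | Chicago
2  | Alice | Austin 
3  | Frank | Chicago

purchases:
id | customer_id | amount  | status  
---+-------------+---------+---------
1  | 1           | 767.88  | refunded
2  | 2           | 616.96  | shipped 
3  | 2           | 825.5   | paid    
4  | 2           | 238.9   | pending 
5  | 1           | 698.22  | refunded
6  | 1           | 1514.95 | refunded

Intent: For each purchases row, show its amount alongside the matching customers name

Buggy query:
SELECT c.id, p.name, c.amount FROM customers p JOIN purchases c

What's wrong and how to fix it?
Bug: JOIN with no ON clause produces a cartesian product; every purchases row pairs with every customers row

Fix: Add ON c.customer_id = p.id to the JOIN

Corrected query:
SELECT c.id, p.name, c.amount FROM customers p JOIN purchases c ON c.customer_id = p.id

Result:
id | name  | amount 
---+-------+--------
1  | Grace | 767.88 
2  | Alice | 616.96 
3  | Alice | 825.5  
4  | Alice | 238.9  
5  | Grace | 698.22 
6  | Grace | 1514.95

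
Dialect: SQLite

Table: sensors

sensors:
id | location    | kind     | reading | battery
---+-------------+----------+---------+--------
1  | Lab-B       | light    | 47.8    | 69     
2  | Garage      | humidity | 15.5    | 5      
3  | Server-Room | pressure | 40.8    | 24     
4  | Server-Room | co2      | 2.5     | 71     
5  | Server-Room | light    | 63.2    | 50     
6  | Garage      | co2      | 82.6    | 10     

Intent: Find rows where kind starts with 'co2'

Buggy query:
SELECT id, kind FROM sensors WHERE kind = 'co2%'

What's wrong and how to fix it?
Bug: Wildcards only work with LIKE; '=' treats '%' as a literal character

Fix: Use LIKE for wildcard pattern matching

Corrected query:
SELECT id, kind FROM sensors WHERE kind LIKE 'co2%'

Result:
id | kind
---+-----
4  | co2 
6  | co2 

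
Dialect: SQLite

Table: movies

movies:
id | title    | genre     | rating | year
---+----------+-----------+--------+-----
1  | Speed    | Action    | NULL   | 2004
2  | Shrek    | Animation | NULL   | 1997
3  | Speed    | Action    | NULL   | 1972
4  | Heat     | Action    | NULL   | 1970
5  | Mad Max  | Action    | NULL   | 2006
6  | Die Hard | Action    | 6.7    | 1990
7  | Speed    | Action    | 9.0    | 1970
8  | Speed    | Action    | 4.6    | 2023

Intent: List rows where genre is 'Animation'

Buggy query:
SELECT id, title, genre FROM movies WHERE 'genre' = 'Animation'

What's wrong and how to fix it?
Bug: Single quotes denote string literals in SQL; the column name is being compared as a constant string

Fix: Reference the column as genre without single quotes

Corrected query:
SELECT id, title, genre FROM movies WHERE genre = 'Animation'

Result:
id | title | genre    
---+-------+----------
2  | Shrek | Animation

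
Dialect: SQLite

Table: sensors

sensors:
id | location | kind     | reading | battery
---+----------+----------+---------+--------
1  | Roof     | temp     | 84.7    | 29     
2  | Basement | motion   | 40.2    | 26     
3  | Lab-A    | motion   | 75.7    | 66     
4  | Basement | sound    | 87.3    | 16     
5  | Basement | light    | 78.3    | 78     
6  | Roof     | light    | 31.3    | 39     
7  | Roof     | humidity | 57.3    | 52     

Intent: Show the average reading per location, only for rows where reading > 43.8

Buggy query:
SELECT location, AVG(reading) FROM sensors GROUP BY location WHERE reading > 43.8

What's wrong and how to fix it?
Bug: WHERE cannot follow GROUP BY

Fix: Place WHERE between FROM and GROUP BY

Corrected query:
SELECT location, AVG(reading) FROM sensors WHERE reading > 43.8 GROUP BY location

Result:
location | AVG(reading)
---------+-------------
Basement | 82.8        
Lab-A    | 75.7        
Roof     | 71          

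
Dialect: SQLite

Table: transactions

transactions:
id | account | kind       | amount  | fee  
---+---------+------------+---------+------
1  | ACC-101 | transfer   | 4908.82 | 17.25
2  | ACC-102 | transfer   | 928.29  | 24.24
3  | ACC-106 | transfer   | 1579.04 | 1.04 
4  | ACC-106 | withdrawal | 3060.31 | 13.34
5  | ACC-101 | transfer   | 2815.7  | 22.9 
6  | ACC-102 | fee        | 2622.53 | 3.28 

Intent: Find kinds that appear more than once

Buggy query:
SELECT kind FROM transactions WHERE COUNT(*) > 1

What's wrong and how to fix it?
Bug: WHERE can't reference COUNT(*); aggregates are computed after WHERE

Fix: GROUP BY kind, then filter groups with HAVING COUNT(*) > 1

Corrected query:
SELECT kind FROM transactions GROUP BY kind HAVING COUNT(*) > 1

Result:
kind    
--------
transfer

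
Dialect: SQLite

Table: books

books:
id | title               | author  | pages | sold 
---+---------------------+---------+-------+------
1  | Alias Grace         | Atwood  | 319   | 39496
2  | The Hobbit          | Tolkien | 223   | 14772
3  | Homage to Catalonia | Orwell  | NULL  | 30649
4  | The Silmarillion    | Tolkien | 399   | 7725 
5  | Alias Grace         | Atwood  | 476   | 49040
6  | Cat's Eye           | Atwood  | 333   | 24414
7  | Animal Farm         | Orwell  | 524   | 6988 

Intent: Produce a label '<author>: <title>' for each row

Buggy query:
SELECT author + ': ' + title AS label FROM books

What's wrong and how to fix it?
Bug: '+' is numeric addition; on text columns SQLite converts them to 0 instead of concatenating

Fix: Use the || operator for string concatenation

Corrected query:
SELECT author || ': ' || title AS label FROM books

Result:
label                      
---------------------------
Atwood: Alias Grace        
Tolkien: The Hobbit        
Orwell: Homage to Catalonia
Tolkien: The Silmarillion  
Atwood: Alias Grace        
Atwood: Cat's Eye          
Orwell: Animal Farm        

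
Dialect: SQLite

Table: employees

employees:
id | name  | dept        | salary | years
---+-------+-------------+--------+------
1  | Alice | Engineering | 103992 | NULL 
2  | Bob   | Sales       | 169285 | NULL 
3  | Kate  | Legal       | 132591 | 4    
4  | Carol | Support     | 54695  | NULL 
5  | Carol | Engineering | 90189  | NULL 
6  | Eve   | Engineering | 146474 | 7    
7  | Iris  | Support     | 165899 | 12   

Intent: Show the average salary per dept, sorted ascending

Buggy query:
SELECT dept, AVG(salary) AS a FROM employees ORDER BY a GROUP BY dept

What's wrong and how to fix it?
Bug: GROUP BY must precede ORDER BY

Fix: Reorder: SELECT … FROM … GROUP BY … ORDER BY …

Corrected query:
SELECT dept, AVG(salary) AS a FROM employees GROUP BY dept ORDER BY a

Result:
dept        | a            
------------+--------------
Support     | 110297       
Engineering | 113551.666667
Legal       | 132591       
Sales       | 169285       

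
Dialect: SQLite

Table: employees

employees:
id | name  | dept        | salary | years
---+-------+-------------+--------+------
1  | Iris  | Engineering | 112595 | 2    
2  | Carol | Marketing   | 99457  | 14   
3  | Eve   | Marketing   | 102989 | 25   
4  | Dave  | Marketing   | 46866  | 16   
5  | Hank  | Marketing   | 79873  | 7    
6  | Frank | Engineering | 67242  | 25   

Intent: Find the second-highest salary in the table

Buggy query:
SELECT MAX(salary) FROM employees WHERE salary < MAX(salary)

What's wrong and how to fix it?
Bug: MAX(salary) on the right of the comparison is an aggregate-in-WHERE error

Fix: Put the inner MAX in a scalar subquery

Corrected query:
SELECT MAX(salary) FROM employees WHERE salary < (SELECT MAX(salary) FROM employees)

Result:
MAX(salary)
-----------
102989     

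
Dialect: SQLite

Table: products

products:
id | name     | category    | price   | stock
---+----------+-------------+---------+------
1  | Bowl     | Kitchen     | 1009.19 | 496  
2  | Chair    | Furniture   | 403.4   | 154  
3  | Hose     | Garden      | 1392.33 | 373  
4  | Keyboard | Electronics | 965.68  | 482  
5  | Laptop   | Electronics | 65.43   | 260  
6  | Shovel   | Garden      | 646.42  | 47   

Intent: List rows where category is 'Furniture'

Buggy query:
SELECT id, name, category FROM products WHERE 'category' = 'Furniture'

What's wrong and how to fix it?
Bug: Single quotes denote string literals in SQL; the column name is being compared as a constant string

Fix: Reference the column as category without single quotes

Corrected query:
SELECT id, name, category FROM products WHERE category = 'Furniture'

Result:
id | name  | category 
---+-------+----------
2  | Chair | Furniture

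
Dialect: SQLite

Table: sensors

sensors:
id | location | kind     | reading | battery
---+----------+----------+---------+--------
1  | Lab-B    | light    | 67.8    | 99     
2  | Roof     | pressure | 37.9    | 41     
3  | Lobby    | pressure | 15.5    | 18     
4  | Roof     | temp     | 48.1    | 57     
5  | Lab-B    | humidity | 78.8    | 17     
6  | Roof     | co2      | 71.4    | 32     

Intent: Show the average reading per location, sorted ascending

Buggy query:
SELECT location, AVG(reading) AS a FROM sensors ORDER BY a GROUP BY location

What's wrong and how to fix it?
Bug: GROUP BY must precede ORDER BY

Fix: Move ORDER BY to the end, after GROUP BY

Corrected query:
SELECT location, AVG(reading) AS a FROM sensors GROUP BY location ORDER BY a

Result:
location | a        
---------+----------
Lobby    | 15.5     
Roof     | 52.466667
Lab-B    | 73.3     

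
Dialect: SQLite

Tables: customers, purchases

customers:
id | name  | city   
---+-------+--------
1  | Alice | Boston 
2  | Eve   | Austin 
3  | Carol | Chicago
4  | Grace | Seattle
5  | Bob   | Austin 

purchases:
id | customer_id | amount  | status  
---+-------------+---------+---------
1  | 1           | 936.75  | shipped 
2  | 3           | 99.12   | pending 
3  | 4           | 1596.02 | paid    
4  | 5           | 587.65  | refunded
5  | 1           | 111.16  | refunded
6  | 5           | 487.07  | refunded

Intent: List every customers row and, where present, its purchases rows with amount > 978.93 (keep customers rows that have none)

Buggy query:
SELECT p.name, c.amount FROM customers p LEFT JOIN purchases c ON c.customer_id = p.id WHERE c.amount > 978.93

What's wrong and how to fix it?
Bug: Filtering c.amount in WHERE discards the NULL rows produced by LEFT JOIN, turning it into an inner join

Fix: Move the right-table condition into the ON clause so unmatched parents are kept

Corrected query:
SELECT p.name, c.amount FROM customers p LEFT JOIN purchases c ON c.customer_id = p.id AND c.amount > 978.93

Result:
name  | amount 
------+--------
Alice | NULL   
Eve   | NULL   
Carol | NULL   
Grace | 1596.02
Bob   | NULL   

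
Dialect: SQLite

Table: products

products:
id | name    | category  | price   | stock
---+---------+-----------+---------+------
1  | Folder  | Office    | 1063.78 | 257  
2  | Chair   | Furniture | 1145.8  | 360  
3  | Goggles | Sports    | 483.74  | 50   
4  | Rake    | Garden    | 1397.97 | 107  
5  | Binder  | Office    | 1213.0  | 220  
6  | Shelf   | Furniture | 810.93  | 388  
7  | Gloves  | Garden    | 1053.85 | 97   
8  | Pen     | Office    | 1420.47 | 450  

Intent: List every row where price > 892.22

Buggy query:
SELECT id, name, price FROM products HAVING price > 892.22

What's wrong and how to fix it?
Bug: HAVING filters the output of aggregation, but this query has no GROUP BY and no aggregate functions, so SQLite rejects it (HAVING clause on a non-aggregate query); the condition here is per row

Fix: Use WHERE for row-level filtering

Corrected query:
SELECT id, name, price FROM products WHERE price > 892.22

Result:
id | name   | price  
---+--------+--------
1  | Folder | 1063.78
2  | Chair  | 1145.8 
4  | Rake   | 1397.97
5  | Binder | 1213   
7  | Gloves | 1053.85
8  | Pen    | 1420.47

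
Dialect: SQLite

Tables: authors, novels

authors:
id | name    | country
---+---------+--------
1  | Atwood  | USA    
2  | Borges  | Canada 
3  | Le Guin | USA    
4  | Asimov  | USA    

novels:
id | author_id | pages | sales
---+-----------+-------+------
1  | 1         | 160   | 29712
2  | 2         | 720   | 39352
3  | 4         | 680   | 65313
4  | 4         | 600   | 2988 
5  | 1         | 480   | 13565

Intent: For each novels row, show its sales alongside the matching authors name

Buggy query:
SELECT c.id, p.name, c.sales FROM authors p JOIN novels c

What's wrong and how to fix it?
Bug: Missing join condition: each novels row is matched to all authors rows instead of just its own

Fix: Add ON c.author_id = p.id to the JOIN

Corrected query:
SELECT c.id, p.name, c.sales FROM authors p JOIN novels c ON c.author_id = p.id

Result:
id | name   | sales
---+--------+------
1  | Atwood | 29712
2  | Borges | 39352
3  | Asimov | 65313
4  | Asimov | 2988 
5  | Atwood | 13565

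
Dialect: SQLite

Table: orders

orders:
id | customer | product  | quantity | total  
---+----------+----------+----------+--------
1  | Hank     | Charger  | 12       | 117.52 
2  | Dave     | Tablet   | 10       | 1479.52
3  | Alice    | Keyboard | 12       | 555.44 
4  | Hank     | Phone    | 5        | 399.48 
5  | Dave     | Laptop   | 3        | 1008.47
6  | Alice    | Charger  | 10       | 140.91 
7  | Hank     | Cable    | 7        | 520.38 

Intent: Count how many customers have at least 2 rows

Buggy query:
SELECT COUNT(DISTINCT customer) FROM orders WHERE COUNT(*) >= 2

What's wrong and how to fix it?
Bug: WHERE filters individual rows, not groups, so a group-level COUNT is invalid there

Fix: Group first with HAVING COUNT(*) >= 2, then COUNT the resulting groups

Corrected query:
SELECT COUNT(*) FROM (SELECT customer FROM orders GROUP BY customer HAVING COUNT(*) >= 2)

Result:
COUNT(*)
--------
3       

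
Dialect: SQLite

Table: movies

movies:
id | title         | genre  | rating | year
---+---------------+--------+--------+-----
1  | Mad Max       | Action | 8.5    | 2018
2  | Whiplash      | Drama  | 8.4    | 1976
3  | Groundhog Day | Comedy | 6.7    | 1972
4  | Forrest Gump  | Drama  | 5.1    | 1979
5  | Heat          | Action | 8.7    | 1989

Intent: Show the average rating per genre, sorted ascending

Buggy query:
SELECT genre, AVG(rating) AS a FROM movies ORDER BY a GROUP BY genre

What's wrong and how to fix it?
Bug: ORDER BY appears before GROUP BY; SQL clause order requires GROUP BY first

Fix: Move ORDER BY to the end, after GROUP BY

Corrected query:
SELECT genre, AVG(rating) AS a FROM movies GROUP BY genre ORDER BY a

Result:
genre  | a   
-------+-----
Comedy | 6.7 
Drama  | 6.75
Action | 8.6 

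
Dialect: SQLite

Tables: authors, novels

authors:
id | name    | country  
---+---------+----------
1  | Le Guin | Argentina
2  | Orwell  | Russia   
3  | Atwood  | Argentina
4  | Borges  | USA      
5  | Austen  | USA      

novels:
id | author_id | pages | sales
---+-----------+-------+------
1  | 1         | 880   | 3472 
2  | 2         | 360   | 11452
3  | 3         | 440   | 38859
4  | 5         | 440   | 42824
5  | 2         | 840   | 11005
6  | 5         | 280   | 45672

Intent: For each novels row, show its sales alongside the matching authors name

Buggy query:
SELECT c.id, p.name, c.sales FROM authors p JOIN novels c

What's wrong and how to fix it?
Bug: JOIN with no ON clause produces a cartesian product; every novels row pairs with every authors row

Fix: Add ON c.author_id = p.id to the JOIN

Corrected query:
SELECT c.id, p.name, c.sales FROM authors p JOIN novels c ON c.author_id = p.id

Result:
id | name    | sales
---+---------+------
1  | Le Guin | 3472 
2  | Orwell  | 11452
3  | Atwood  | 38859
4  | Austen  | 42824
5  | Orwell  | 11005
6  | Austen  | 45672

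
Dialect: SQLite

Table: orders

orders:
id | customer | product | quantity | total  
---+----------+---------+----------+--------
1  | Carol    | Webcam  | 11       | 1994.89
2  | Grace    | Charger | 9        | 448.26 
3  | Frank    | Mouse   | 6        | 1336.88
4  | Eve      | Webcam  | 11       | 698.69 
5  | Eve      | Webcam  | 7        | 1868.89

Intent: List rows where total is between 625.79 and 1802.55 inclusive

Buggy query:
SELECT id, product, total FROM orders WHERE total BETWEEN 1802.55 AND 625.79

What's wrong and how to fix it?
Bug: BETWEEN expects the lower bound first; with 1802.55 AND 625.79 the range is empty

Fix: Swap the bounds so the smaller value comes first

Corrected query:
SELECT id, product, total FROM orders WHERE total BETWEEN 625.79 AND 1802.55

Result:
id | product | total  
---+---------+--------
3  | Mouse   | 1336.88
4  | Webcam  | 698.69 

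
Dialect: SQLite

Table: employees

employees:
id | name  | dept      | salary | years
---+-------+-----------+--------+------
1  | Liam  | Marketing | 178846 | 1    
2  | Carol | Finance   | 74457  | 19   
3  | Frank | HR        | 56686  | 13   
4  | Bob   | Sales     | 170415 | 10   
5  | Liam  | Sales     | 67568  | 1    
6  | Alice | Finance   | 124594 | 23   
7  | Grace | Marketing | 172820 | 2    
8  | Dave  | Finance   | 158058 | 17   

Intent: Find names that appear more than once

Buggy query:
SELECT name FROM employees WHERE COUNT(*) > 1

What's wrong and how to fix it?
Bug: COUNT(*) is an aggregate and cannot be used in WHERE

Fix: GROUP BY name, then filter groups with HAVING COUNT(*) > 1

Corrected query:
SELECT name FROM employees GROUP BY name HAVING COUNT(*) > 1

Result:
name
----
Liam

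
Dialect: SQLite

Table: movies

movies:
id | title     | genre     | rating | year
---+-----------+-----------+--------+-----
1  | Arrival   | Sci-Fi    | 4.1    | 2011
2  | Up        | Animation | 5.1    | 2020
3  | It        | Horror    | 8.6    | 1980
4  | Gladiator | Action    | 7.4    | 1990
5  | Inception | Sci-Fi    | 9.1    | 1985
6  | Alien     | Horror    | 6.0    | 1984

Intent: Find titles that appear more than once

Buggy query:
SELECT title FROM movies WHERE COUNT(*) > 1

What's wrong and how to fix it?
Bug: WHERE can't reference COUNT(*); aggregates are computed after WHERE

Fix: Group first, then use HAVING for the count condition

Corrected query:
SELECT title FROM movies GROUP BY title HAVING COUNT(*) > 1

Result:
(no rows)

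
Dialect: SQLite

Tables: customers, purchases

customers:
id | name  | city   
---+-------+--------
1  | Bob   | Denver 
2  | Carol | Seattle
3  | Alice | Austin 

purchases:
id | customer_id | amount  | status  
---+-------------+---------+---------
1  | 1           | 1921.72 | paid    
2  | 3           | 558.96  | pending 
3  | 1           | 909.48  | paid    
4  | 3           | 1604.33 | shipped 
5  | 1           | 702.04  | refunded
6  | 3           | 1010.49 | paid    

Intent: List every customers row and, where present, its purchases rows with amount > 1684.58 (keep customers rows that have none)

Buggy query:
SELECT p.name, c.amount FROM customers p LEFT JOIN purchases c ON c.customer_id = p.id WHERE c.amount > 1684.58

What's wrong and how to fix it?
Bug: Filtering c.amount in WHERE discards the NULL rows produced by LEFT JOIN, turning it into an inner join

Fix: Move the right-table condition into the ON clause so unmatched parents are kept

Corrected query:
SELECT p.name, c.amount FROM customers p LEFT JOIN purchases c ON c.customer_id = p.id AND c.amount > 1684.58

Result:
name  | amount 
------+--------
Bob   | 1921.72
Carol | NULL   
Alice | NULL   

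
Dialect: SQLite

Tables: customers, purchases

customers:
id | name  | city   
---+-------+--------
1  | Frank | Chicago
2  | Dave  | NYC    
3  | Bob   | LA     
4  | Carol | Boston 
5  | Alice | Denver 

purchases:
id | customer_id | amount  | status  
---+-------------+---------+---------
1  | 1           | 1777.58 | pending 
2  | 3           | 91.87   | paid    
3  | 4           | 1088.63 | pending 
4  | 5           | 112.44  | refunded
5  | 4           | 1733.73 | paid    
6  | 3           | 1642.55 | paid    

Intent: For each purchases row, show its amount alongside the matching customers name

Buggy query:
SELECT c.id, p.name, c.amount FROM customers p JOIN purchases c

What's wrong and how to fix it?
Bug: Missing join condition: each purchases row is matched to all customers rows instead of just its own

Fix: Specify the join condition linking the foreign key to the parent id

Corrected query:
SELECT c.id, p.name, c.amount FROM customers p JOIN purchases c ON c.customer_id = p.id

Result:
id | name  | amount 
---+-------+--------
1  | Frank | 1777.58
2  | Bob   | 91.87  
3  | Carol | 1088.63
4  | Alice | 112.44 
5  | Carol | 1733.73
6  | Bob   | 1642.55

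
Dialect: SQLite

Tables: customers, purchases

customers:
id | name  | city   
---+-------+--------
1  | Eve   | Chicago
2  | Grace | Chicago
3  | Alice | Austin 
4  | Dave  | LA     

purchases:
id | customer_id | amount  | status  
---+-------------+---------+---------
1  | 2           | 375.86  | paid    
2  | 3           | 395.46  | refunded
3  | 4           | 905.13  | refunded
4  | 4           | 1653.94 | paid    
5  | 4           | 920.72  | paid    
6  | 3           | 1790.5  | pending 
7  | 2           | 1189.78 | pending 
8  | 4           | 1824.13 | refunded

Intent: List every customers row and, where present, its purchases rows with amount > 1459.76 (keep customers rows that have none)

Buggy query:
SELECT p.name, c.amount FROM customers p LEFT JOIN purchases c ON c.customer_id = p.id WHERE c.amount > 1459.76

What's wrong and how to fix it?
Bug: Filtering c.amount in WHERE discards the NULL rows produced by LEFT JOIN, turning it into an inner join

Fix: Move the right-table condition into the ON clause so unmatched parents are kept

Corrected query:
SELECT p.name, c.amount FROM customers p LEFT JOIN purchases c ON c.customer_id = p.id AND c.amount > 1459.76

Result:
name  | amount 
------+--------
Eve   | NULL   
Grace | NULL   
Alice | 1790.5 
Dave  | 1653.94
Dave  | 1824.13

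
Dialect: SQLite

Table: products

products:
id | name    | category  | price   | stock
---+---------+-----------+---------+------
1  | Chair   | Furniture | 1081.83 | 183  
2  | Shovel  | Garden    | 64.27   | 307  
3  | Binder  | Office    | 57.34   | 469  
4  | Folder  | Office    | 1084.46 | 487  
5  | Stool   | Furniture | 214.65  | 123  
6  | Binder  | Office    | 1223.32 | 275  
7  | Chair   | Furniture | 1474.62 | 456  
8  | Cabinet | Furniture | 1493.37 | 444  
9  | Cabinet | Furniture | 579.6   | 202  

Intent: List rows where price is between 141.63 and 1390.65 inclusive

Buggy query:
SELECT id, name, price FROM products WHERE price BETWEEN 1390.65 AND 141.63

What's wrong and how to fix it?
Bug: BETWEEN expects the lower bound first; with 1390.65 AND 141.63 the range is empty

Fix: Write BETWEEN 141.63 AND 1390.65

Corrected query:
SELECT id, name, price FROM products WHERE price BETWEEN 141.63 AND 1390.65

Result:
id | name    | price  
---+---------+--------
1  | Chair   | 1081.83
4  | Folder  | 1084.46
5  | Stool   | 214.65 
6  | Binder  | 1223.32
9  | Cabinet | 579.6  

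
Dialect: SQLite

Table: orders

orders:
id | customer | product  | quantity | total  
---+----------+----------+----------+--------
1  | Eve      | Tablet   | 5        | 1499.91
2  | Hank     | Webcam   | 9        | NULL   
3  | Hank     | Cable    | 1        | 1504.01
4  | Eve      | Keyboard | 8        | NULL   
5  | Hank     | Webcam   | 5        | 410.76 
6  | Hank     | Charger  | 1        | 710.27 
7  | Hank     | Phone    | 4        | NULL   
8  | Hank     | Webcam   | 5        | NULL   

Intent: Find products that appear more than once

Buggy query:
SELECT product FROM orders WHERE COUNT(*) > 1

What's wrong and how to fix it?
Bug: WHERE can't reference COUNT(*); aggregates are computed after WHERE

Fix: Group first, then use HAVING for the count condition

Corrected query:
SELECT product FROM orders GROUP BY product HAVING COUNT(*) > 1

Result:
product
-------
Webcam 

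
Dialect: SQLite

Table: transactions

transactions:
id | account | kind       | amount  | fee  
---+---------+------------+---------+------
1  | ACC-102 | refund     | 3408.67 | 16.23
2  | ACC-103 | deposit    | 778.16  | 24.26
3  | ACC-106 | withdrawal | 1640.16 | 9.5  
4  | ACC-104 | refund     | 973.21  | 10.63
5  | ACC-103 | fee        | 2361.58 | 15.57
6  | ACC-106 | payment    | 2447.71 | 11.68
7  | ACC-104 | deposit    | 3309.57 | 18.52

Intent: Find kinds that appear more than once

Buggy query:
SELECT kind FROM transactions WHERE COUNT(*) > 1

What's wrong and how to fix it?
Bug: WHERE can't reference COUNT(*); aggregates are computed after WHERE

Fix: Group first, then use HAVING for the count condition

Corrected query:
SELECT kind FROM transactions GROUP BY kind HAVING COUNT(*) > 1

Result:
kind   
-------
deposit
refund 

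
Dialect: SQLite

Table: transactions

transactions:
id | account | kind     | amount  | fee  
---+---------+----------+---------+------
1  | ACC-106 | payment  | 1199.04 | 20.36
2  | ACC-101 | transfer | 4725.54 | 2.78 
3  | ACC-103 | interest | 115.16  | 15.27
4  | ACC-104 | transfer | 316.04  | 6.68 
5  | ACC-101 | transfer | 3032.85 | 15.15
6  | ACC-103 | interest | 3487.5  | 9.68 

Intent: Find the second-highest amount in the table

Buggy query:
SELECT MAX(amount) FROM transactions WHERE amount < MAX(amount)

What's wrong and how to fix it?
Bug: MAX(amount) on the right of the comparison is an aggregate-in-WHERE error

Fix: Put the inner MAX in a scalar subquery

Corrected query:
SELECT MAX(amount) FROM transactions WHERE amount < (SELECT MAX(amount) FROM transactions)

Result:
MAX(amount)
-----------
3487.5     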